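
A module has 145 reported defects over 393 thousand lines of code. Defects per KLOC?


Defect density = defects / KLOC
Defect density = 145 / 393
Defect density = 0.369 defects/KLOC

0.369 defects/KLOC


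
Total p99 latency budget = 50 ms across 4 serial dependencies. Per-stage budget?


Formula: per_stage = total_budget / stages
per_stage = 50 / 4
per_stage = 12.5 ms

12.5 ms


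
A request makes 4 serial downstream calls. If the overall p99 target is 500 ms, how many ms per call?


Formula: per_stage = total_budget / stages
per_stage = 500 / 4
per_stage = 125.0 ms

125.0 ms


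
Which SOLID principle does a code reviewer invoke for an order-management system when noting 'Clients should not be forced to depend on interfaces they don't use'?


This describes the Interface Segregation Principle (ISP)

Interface Segregation Principle (ISP)


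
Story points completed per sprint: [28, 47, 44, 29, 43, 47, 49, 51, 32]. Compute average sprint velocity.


Formula: Avg velocity = Total points / Number of sprints
Points: [28, 47, 44, 29, 43, 47, 49, 51, 32]
Sum = 28 + 47 + 44 + 29 + 43 + 47 + 49 + 51 + 32 = 370
Avg velocity = 370 / 9 = 41.11 points/sprint

41.11 points/sprint


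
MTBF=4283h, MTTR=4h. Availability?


Availability = MTBF / (MTBF + MTTR)
Availability = 4283 / (4283 + 4)
Availability = 4283 / 4287
Availability = 99.9067%

99.9067%


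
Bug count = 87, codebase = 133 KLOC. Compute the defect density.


Defect density = defects / KLOC
Defect density = 87 / 133
Defect density = 0.654 defects/KLOC

0.654 defects/KLOC


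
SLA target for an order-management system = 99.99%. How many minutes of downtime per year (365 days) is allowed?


Formula: allowed downtime = period * (100 - SLA) / 100
Period (year (365 days)) = 525600 minutes
Unavailability fraction = (100 - 99.99) / 100
Allowed downtime = 525600 * (100 - 99.99) / 100
Allowed downtime = 52.56 minutes

52.56 minutes


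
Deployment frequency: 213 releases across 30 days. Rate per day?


Formula: deployments per day = releases / days
= 213 / 30
= 7.1 deploys/day
(equivalently, 49.7 deploys/week)

7.1 deploys/day


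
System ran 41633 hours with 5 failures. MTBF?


Formula: MTBF = Total operating time / Number of failures
MTBF = 41633 / 5
MTBF = 8326.6 hours

8326.6 hours


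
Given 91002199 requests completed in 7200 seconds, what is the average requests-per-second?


Formula: throughput = requests / seconds
throughput = 91002199 / 7200
throughput = 12639.19 requests/second

12639.19 requests/second


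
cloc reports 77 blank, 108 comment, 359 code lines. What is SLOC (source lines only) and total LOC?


Total LOC = blank + comment + code
Total LOC = 77 + 108 + 359 = 544
SLOC (source only) = code = 359

Total LOC: 544, SLOC: 359


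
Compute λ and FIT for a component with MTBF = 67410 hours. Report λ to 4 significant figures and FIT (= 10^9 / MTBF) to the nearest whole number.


Formula: λ = 1 / MTBF; FIT = λ × 1e9 = 1e9 / MTBF
λ = 1 / 67410 ≈ 1.483e-05 failures/hour
FIT = 1e9 / 67410 ≈ 14835 failures per 1e9 hours (nearest whole number)

λ = 1.483e-05 /h, FIT = 14835


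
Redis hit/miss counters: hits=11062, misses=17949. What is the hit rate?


Formula: hit rate = hits / (hits + misses) * 100
hit rate = 11062 / (11062 + 17949) * 100
hit rate = 11062 / 29011 * 100
hit rate = 38.13%

38.13%


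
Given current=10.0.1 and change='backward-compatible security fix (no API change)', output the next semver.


Current: 10.0.1
Change category: 'backward-compatible security fix (no API change)' → patch bump
SemVer rule: patch bump → increment PATCH (MAJOR and MINOR unchanged)
New: 10.0.2

10.0.2


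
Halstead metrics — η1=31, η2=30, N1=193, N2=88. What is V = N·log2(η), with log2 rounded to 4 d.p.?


Formula: V = N * log2(η), where N = N1 + N2 and η = η1 + η2
η = 31 + 30 = 61
N = 193 + 88 = 281
log2(61) ≈ 5.9307
V = 281 * 5.9307 = 1666.53

1666.53


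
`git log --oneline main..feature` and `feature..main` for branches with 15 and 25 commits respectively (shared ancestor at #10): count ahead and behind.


Common ancestor: commit #10
feature commits after divergence: 15 - 10 = 5
main commits after divergence: 25 - 10 = 15
feature is 5 commits ahead of main
main is 15 commits ahead of feature

feature ahead: 5, main ahead: 15


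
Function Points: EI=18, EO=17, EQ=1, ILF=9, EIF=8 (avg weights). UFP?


UFP = EI*4 + EO*5 + EQ*4 + ILF*10 + EIF*7
UFP = 18*4 + 17*5 + 1*4 + 9*10 + 8*7
UFP = 72 + 85 + 4 + 90 + 56
UFP = 307

307


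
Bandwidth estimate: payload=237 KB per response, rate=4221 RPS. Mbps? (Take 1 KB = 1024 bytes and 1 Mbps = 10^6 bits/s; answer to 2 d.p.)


Formula: Mbps = payload_bytes * RPS * 8 / 1e6
Payload per request = 237 KB = 237 * 1024 = 242688 bytes
Total bytes/sec = 242688 * 4221 = 1024386048
Total bits/sec = 1024386048 * 8 = 8195088384
Mbps = 8195088384 / 1e6 = 8195.09

8195.09 Mbps


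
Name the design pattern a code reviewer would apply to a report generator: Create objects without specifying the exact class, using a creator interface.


This matches the Factory Method pattern

Factory Method


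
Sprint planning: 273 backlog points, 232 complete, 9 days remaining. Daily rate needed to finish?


Formula: Required rate = Remaining points / Days left
Remaining = 273 - 232 = 41 points
Required rate = 41 / 9 = 4.56 points/day

4.56 points/day


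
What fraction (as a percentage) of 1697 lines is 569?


Coverage = covered / total * 100
Coverage = 569 / 1697 * 100
Coverage = 33.53%

33.53%


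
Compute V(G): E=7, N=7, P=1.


Formula: V(G) = E - N + 2P
V(G) = 7 - 7 + 2*1
V(G) = 0 + 2
V(G) = 2

2


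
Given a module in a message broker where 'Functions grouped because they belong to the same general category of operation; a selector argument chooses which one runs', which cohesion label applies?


Reasoning: Grouped by category of activity, not by data or sequence
Type: Logical cohesion

Logical cohesion


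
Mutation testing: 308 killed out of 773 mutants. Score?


Mutation score = killed / total * 100
Mutation score = 308 / 773 * 100
Mutation score = 39.84%

39.84%


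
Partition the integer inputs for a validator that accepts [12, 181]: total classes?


Valid range: [12, 181]
Class 1: x < 12 — invalid
Class 2: 12 ≤ x ≤ 181 — valid
Class 3: x > 181 — invalid
Total equivalence classes: 3

3 equivalence classes


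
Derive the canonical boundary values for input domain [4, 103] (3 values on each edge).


Range: [4, 103]
Boundaries: just below min, min, min+1, max-1, max, just above max
Values: [3, 4, 5, 102, 103, 104]

[3, 4, 5, 102, 103, 104]


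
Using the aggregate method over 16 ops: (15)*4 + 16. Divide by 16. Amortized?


Formula: Amortized cost = Total cost / Operations
Total cost = (15 * 4) + (1 * 16)
Total cost = 60 + 16 = 76
Amortized = 76 / 16 = 4.75

4.75


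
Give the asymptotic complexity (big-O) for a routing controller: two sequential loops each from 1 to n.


Reasoning: sequential dominates: O(n) + O(n) = O(n)
Complexity: O(n)

O(n)


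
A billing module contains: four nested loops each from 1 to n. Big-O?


Reasoning: four levels of nesting
Complexity: O(n^4)

O(n^4)


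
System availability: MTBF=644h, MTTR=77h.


Availability = MTBF / (MTBF + MTTR)
Availability = 644 / (644 + 77)
Availability = 644 / 721
Availability = 89.3204%

89.3204%


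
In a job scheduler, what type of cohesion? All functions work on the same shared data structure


Reasoning: Functions share data
Type: Communicational cohesion

Communicational cohesion


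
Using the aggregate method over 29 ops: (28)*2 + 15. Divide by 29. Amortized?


Formula: Amortized cost = Total cost / Operations
Total cost = (28 * 2) + (1 * 15)
Total cost = 56 + 15 = 71
Amortized = 71 / 29 = 2.4483

2.4483


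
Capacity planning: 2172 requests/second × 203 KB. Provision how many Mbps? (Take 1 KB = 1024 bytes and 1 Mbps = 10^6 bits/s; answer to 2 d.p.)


Formula: Mbps = payload_bytes * RPS * 8 / 1e6
Payload per request = 203 KB = 203 * 1024 = 207872 bytes
Total bytes/sec = 207872 * 2172 = 451497984
Total bits/sec = 451497984 * 8 = 3611983872
Mbps = 3611983872 / 1e6 = 3611.98

3611.98 Mbps


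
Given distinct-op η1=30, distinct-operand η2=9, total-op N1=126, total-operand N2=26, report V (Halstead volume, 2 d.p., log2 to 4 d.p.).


Formula: V = N * log2(η), where N = N1 + N2 and η = η1 + η2
η = 30 + 9 = 39
N = 126 + 26 = 152
log2(39) ≈ 5.2854
V = 152 * 5.2854 = 803.38

803.38


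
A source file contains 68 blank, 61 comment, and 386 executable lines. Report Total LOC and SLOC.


Total LOC = blank + comment + code
Total LOC = 68 + 61 + 386 = 515
SLOC (source only) = code = 386

Total LOC: 515, SLOC: 386


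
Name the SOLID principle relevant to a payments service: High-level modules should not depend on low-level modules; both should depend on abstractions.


This describes the Dependency Inversion Principle (DIP)

Dependency Inversion Principle (DIP)


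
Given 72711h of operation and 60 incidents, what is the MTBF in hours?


Formula: MTBF = Total operating time / Number of failures
MTBF = 72711 / 60
MTBF = 1211.85 hours

1211.85 hours


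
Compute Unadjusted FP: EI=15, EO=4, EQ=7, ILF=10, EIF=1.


UFP = EI*4 + EO*5 + EQ*4 + ILF*10 + EIF*7
UFP = 15*4 + 4*5 + 7*4 + 10*10 + 1*7
UFP = 60 + 20 + 28 + 100 + 7
UFP = 215

215


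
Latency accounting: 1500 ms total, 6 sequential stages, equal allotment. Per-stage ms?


Formula: per_stage = total_budget / stages
per_stage = 1500 / 6
per_stage = 250.0 ms

250.0 ms


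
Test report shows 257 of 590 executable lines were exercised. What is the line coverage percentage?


Coverage = covered / total * 100
Coverage = 257 / 590 * 100
Coverage = 43.56%

43.56%


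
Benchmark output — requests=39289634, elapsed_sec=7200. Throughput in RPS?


Formula: throughput = requests / seconds
throughput = 39289634 / 7200
throughput = 5456.89 requests/second

5456.89 requests/second


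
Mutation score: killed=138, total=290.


Mutation score = killed / total * 100
Mutation score = 138 / 290 * 100
Mutation score = 47.59%

47.59%


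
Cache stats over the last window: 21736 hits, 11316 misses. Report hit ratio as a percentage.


Formula: hit rate = hits / (hits + misses) * 100
hit rate = 21736 / (21736 + 11316) * 100
hit rate = 21736 / 33052 * 100
hit rate = 65.76%

65.76%


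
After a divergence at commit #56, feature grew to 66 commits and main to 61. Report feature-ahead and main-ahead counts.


Common ancestor: commit #56
feature commits after divergence: 66 - 56 = 10
main commits after divergence: 61 - 56 = 5
feature is 10 commits ahead of main
main is 5 commits ahead of feature

feature ahead: 10, main ahead: 5


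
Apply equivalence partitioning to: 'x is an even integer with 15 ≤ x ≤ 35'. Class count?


Constraint: even integers in [15, 35]
Class 1: x < 15 — out-of-range invalid
Class 2: x in [15,35] but odd — wrong type invalid
Class 3: x in [15,35] and even — valid
Class 4: x > 35 — out-of-range invalid
Total equivalence classes: 4

4 equivalence classes


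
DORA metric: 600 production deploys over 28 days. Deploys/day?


Formula: deployments per day = releases / days
= 600 / 28
= 21.429 deploys/day
(equivalently, 150.0 deploys/week)

21.429 deploys/day


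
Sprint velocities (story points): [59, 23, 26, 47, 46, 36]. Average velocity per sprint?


Formula: Avg velocity = Total points / Number of sprints
Points: [59, 23, 26, 47, 46, 36]
Sum = 59 + 23 + 26 + 47 + 46 + 36 = 237
Avg velocity = 237 / 6 = 39.5 points/sprint

39.5 points/sprint


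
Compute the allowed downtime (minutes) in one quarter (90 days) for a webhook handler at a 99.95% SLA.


Formula: allowed downtime = period * (100 - SLA) / 100
Period (quarter (90 days)) = 129600 minutes
Unavailability fraction = (100 - 99.95) / 100
Allowed downtime = 129600 * (100 - 99.95) / 100
Allowed downtime = 64.8 minutes

64.8 minutes


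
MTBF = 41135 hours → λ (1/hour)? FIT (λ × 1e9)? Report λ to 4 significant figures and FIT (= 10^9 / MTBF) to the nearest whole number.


Formula: λ = 1 / MTBF; FIT = λ × 1e9 = 1e9 / MTBF
λ = 1 / 41135 ≈ 2.431e-05 failures/hour
FIT = 1e9 / 41135 ≈ 24310 failures per 1e9 hours (nearest whole number)

λ = 2.431e-05 /h, FIT = 24310


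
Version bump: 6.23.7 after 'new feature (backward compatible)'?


Current: 6.23.7
Change category: 'new feature (backward compatible)' → minor bump
SemVer rule: minor bump → increment MINOR, reset PATCH to 0 (MAJOR unchanged)
New: 6.24.0

6.24.0


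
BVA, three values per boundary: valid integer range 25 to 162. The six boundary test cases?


Range: [25, 162]
Boundaries: just below min, min, min+1, max-1, max, just above max
Values: [24, 25, 26, 161, 162, 163]

[24, 25, 26, 161, 162, 163]


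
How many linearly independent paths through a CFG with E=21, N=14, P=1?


Formula: V(G) = E - N + 2P
V(G) = 21 - 14 + 2*1
V(G) = 7 + 2
V(G) = 9

9


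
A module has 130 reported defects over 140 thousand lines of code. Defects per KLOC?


Defect density = defects / KLOC
Defect density = 130 / 140
Defect density = 0.929 defects/KLOC

0.929 defects/KLOC


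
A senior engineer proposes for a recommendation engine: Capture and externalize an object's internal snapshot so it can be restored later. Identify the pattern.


This matches the Memento pattern

Memento


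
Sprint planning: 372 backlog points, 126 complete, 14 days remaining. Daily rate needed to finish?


Formula: Required rate = Remaining points / Days left
Remaining = 372 - 126 = 246 points
Required rate = 246 / 14 = 17.57 points/day

17.57 points/day


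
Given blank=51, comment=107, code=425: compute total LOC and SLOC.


Total LOC = blank + comment + code
Total LOC = 51 + 107 + 425 = 583
SLOC (source only) = code = 425

Total LOC: 583, SLOC: 425


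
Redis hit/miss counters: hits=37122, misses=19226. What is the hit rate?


Formula: hit rate = hits / (hits + misses) * 100
hit rate = 37122 / (37122 + 19226) * 100
hit rate = 37122 / 56348 * 100
hit rate = 65.88%

65.88%


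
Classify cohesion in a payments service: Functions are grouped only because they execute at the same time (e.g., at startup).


Reasoning: Related by timing only
Type: Temporal cohesion

Temporal cohesion


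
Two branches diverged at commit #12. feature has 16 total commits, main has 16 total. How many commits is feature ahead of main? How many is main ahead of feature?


Common ancestor: commit #12
feature commits after divergence: 16 - 12 = 4
main commits after divergence: 16 - 12 = 4
feature is 4 commits ahead of main
main is 4 commits ahead of feature

feature ahead: 4, main ahead: 4


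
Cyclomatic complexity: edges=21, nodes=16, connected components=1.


Formula: V(G) = E - N + 2P
V(G) = 21 - 16 + 2*1
V(G) = 5 + 2
V(G) = 7

7


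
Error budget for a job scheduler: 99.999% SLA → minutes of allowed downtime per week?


Formula: allowed downtime = period * (100 - SLA) / 100
Period (week) = 10080 minutes
Unavailability fraction = (100 - 99.999) / 100
Allowed downtime = 10080 * (100 - 99.999) / 100
Allowed downtime = 0.1008 minutes

0.1008 minutes


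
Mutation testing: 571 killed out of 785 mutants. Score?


Mutation score = killed / total * 100
Mutation score = 571 / 785 * 100
Mutation score = 72.74%

72.74%


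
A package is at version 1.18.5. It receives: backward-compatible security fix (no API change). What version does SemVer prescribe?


Current: 1.18.5
Change category: 'backward-compatible security fix (no API change)' → patch bump
SemVer rule: patch bump → increment PATCH (MAJOR and MINOR unchanged)
New: 1.18.6

1.18.6


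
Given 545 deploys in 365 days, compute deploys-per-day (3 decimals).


Formula: deployments per day = releases / days
= 545 / 365
= 1.493 deploys/day
(equivalently, 10.45 deploys/week)

1.493 deploys/day


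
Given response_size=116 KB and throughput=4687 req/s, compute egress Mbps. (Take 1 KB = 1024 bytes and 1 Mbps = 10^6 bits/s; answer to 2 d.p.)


Formula: Mbps = payload_bytes * RPS * 8 / 1e6
Payload per request = 116 KB = 116 * 1024 = 118784 bytes
Total bytes/sec = 118784 * 4687 = 556740608
Total bits/sec = 556740608 * 8 = 4453924864
Mbps = 4453924864 / 1e6 = 4453.92

4453.92 Mbps


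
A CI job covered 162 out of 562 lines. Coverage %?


Coverage = covered / total * 100
Coverage = 162 / 562 * 100
Coverage = 28.83%

28.83%


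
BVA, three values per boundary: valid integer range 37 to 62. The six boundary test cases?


Range: [37, 62]
Boundaries: just below min, min, min+1, max-1, max, just above max
Values: [36, 37, 38, 61, 62, 63]

[36, 37, 38, 61, 62, 63]


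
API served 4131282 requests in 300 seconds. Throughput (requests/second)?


Formula: throughput = requests / seconds
throughput = 4131282 / 300
throughput = 13770.94 requests/second

13770.94 requests/second


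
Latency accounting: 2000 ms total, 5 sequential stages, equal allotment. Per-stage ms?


Formula: per_stage = total_budget / stages
per_stage = 2000 / 5
per_stage = 400.0 ms

400.0 ms


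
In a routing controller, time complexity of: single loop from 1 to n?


Reasoning: one pass through n items
Complexity: O(n)

O(n)


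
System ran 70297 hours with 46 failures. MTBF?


Formula: MTBF = Total operating time / Number of failures
MTBF = 70297 / 46
MTBF = 1528.2 hours

1528.2 hours


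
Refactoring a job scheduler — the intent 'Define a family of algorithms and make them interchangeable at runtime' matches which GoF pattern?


This matches the Strategy pattern

Strategy


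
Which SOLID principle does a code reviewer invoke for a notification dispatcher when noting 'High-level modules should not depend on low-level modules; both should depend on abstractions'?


This describes the Dependency Inversion Principle (DIP)

Dependency Inversion Principle (DIP)


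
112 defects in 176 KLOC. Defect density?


Defect density = defects / KLOC
Defect density = 112 / 176
Defect density = 0.636 defects/KLOC

0.636 defects/KLOC


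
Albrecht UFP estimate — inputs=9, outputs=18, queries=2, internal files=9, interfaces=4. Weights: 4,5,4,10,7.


UFP = EI*4 + EO*5 + EQ*4 + ILF*10 + EIF*7
UFP = 9*4 + 18*5 + 2*4 + 9*10 + 4*7
UFP = 36 + 90 + 8 + 90 + 28
UFP = 252

252


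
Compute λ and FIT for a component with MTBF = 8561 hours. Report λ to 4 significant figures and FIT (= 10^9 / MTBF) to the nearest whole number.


Formula: λ = 1 / MTBF; FIT = λ × 1e9 = 1e9 / MTBF
λ = 1 / 8561 ≈ 1.168e-04 failures/hour
FIT = 1e9 / 8561 ≈ 116809 failures per 1e9 hours (nearest whole number)

λ = 1.168e-04 /h, FIT = 116809


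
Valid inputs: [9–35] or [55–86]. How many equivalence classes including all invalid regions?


Valid ranges: [9,35] and [55,86]
Class 1: x < 9 — invalid
Class 2: 9 ≤ x ≤ 35 — valid
Class 3: 35 < x < 55 — invalid (gap between ranges)
Class 4: 55 ≤ x ≤ 86 — valid
Class 5: x > 86 — invalid
Total equivalence classes: 5

5 equivalence classes


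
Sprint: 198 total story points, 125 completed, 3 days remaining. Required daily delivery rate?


Formula: Required rate = Remaining points / Days left
Remaining = 198 - 125 = 73 points
Required rate = 73 / 3 = 24.33 points/day

24.33 points/day


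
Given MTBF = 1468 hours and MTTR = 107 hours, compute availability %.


Availability = MTBF / (MTBF + MTTR)
Availability = 1468 / (1468 + 107)
Availability = 1468 / 1575
Availability = 93.2063%

93.2063%


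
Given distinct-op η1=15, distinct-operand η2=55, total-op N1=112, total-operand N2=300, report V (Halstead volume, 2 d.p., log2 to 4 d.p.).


Formula: V = N * log2(η), where N = N1 + N2 and η = η1 + η2
η = 15 + 55 = 70
N = 112 + 300 = 412
log2(70) ≈ 6.1293
V = 412 * 6.1293 = 2525.27

2525.27


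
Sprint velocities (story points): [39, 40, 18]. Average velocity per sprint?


Formula: Avg velocity = Total points / Number of sprints
Points: [39, 40, 18]
Sum = 39 + 40 + 18 = 97
Avg velocity = 97 / 3 = 32.33 points/sprint

32.33 points/sprint


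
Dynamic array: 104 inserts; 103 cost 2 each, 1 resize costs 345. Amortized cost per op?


Formula: Amortized cost = Total cost / Operations
Total cost = (103 * 2) + (1 * 345)
Total cost = 206 + 345 = 551
Amortized = 551 / 104 = 5.2981

5.2981


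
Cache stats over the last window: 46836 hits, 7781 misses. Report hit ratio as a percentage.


Formula: hit rate = hits / (hits + misses) * 100
hit rate = 46836 / (46836 + 7781) * 100
hit rate = 46836 / 54617 * 100
hit rate = 85.75%

85.75%


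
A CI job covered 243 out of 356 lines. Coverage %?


Coverage = covered / total * 100
Coverage = 243 / 356 * 100
Coverage = 68.26%

68.26%


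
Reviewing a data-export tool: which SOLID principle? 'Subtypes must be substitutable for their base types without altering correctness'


This describes the Liskov Substitution Principle (LSP)

Liskov Substitution Principle (LSP)


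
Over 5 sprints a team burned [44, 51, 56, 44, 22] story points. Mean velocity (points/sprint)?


Formula: Avg velocity = Total points / Number of sprints
Points: [44, 51, 56, 44, 22]
Sum = 44 + 51 + 56 + 44 + 22 = 217
Avg velocity = 217 / 5 = 43.4 points/sprint

43.4 points/sprint


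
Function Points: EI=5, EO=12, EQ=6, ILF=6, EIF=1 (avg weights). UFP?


UFP = EI*4 + EO*5 + EQ*4 + ILF*10 + EIF*7
UFP = 5*4 + 12*5 + 6*4 + 6*10 + 1*7
UFP = 20 + 60 + 24 + 60 + 7
UFP = 171

171


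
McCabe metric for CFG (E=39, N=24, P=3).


Formula: V(G) = E - N + 2P
V(G) = 39 - 24 + 2*3
V(G) = 15 + 6
V(G) = 21

21


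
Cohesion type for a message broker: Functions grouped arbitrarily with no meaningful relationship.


Reasoning: Worst: random grouping
Type: Coincidental cohesion

Coincidental cohesion


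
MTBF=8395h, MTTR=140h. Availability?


Availability = MTBF / (MTBF + MTTR)
Availability = 8395 / (8395 + 140)
Availability = 8395 / 8535
Availability = 98.3597%

98.3597%


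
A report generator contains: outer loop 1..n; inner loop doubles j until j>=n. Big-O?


Reasoning: linear outer times logarithmic inner
Complexity: O(n log n)

O(n log n)


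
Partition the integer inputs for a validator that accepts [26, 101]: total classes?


Valid range: [26, 101]
Class 1: x < 26 — invalid
Class 2: 26 ≤ x ≤ 101 — valid
Class 3: x > 101 — invalid
Total equivalence classes: 3

3 equivalence classes


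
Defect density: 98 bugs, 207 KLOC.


Defect density = defects / KLOC
Defect density = 98 / 207
Defect density = 0.473 defects/KLOC

0.473 defects/KLOC


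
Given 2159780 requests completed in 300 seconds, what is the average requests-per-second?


Formula: throughput = requests / seconds
throughput = 2159780 / 300
throughput = 7199.27 requests/second

7199.27 requests/second


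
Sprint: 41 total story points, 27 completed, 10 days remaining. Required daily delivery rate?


Formula: Required rate = Remaining points / Days left
Remaining = 41 - 27 = 14 points
Required rate = 14 / 10 = 1.4 points/day

1.4 points/day


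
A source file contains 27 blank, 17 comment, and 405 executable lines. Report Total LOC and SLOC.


Total LOC = blank + comment + code
Total LOC = 27 + 17 + 405 = 449
SLOC (source only) = code = 405

Total LOC: 449, SLOC: 405


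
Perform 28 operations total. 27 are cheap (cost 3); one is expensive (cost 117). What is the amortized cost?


Formula: Amortized cost = Total cost / Operations
Total cost = (27 * 3) + (1 * 117)
Total cost = 81 + 117 = 198
Amortized = 198 / 28 = 7.0714

7.0714


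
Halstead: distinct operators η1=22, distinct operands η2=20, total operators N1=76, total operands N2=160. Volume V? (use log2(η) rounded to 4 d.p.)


Formula: V = N * log2(η), where N = N1 + N2 and η = η1 + η2
η = 22 + 20 = 42
N = 76 + 160 = 236
log2(42) ≈ 5.3923
V = 236 * 5.3923 = 1272.58

1272.58


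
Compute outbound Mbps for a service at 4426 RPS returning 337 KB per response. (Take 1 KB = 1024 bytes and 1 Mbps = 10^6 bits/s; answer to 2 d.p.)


Formula: Mbps = payload_bytes * RPS * 8 / 1e6
Payload per request = 337 KB = 337 * 1024 = 345088 bytes
Total bytes/sec = 345088 * 4426 = 1527359488
Total bits/sec = 1527359488 * 8 = 12218875904
Mbps = 12218875904 / 1e6 = 12218.88

12218.88 Mbps


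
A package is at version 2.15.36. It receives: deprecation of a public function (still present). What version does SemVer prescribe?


Current: 2.15.36
Change category: 'deprecation of a public function (still present)' → minor bump
SemVer rule: minor bump → increment MINOR, reset PATCH to 0 (MAJOR unchanged)
New: 2.16.0

2.16.0


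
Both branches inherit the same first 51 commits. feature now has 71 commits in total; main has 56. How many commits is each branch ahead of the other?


Common ancestor: commit #51
feature commits after divergence: 71 - 51 = 20
main commits after divergence: 56 - 51 = 5
feature is 20 commits ahead of main
main is 5 commits ahead of feature

feature ahead: 20, main ahead: 5


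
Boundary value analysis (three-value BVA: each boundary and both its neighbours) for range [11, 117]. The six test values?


Range: [11, 117]
Boundaries: just below min, min, min+1, max-1, max, just above max
Values: [10, 11, 12, 116, 117, 118]

[10, 11, 12, 116, 117, 118]


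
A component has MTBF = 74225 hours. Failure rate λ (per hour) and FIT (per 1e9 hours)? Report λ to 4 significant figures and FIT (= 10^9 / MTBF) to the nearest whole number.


Formula: λ = 1 / MTBF; FIT = λ × 1e9 = 1e9 / MTBF
λ = 1 / 74225 ≈ 1.347e-05 failures/hour
FIT = 1e9 / 74225 ≈ 13473 failures per 1e9 hours (nearest whole number)

λ = 1.347e-05 /h, FIT = 13473


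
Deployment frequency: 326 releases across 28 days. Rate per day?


Formula: deployments per day = releases / days
= 326 / 28
= 11.643 deploys/day
(equivalently, 81.5 deploys/week)

11.643 deploys/day


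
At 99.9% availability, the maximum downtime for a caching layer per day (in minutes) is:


Formula: allowed downtime = period * (100 - SLA) / 100
Period (day) = 1440 minutes
Unavailability fraction = (100 - 99.9) / 100
Allowed downtime = 1440 * (100 - 99.9) / 100
Allowed downtime = 1.44 minutes

1.44 minutes


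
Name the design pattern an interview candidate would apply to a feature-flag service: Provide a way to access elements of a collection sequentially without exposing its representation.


This matches the Iterator pattern

Iterator


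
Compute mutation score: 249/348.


Mutation score = killed / total * 100
Mutation score = 249 / 348 * 100
Mutation score = 71.55%

71.55%


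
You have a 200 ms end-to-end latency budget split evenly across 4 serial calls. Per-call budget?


Formula: per_stage = total_budget / stages
per_stage = 200 / 4
per_stage = 50.0 ms

50.0 ms


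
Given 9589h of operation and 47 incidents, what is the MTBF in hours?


Formula: MTBF = Total operating time / Number of failures
MTBF = 9589 / 47
MTBF = 204.02 hours

204.02 hours


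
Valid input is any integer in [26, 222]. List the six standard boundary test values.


Range: [26, 222]
Boundaries: just below min, min, min+1, max-1, max, just above max
Values: [25, 26, 27, 221, 222, 223]

[25, 26, 27, 221, 222, 223]


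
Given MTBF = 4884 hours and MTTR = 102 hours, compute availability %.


Availability = MTBF / (MTBF + MTTR)
Availability = 4884 / (4884 + 102)
Availability = 4884 / 4986
Availability = 97.9543%

97.9543%


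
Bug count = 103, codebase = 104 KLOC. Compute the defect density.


Defect density = defects / KLOC
Defect density = 103 / 104
Defect density = 0.99 defects/KLOC

0.99 defects/KLOC


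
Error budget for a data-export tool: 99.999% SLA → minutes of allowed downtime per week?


Formula: allowed downtime = period * (100 - SLA) / 100
Period (week) = 10080 minutes
Unavailability fraction = (100 - 99.999) / 100
Allowed downtime = 10080 * (100 - 99.999) / 100
Allowed downtime = 0.1008 minutes

0.1008 minutes


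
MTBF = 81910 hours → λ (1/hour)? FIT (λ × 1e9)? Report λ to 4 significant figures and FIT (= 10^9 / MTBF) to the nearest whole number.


Formula: λ = 1 / MTBF; FIT = λ × 1e9 = 1e9 / MTBF
λ = 1 / 81910 ≈ 1.221e-05 failures/hour
FIT = 1e9 / 81910 ≈ 12209 failures per 1e9 hours (nearest whole number)

λ = 1.221e-05 /h, FIT = 12209


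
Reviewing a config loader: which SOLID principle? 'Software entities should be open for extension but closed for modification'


This describes the Open/Closed Principle (OCP)

Open/Closed Principle (OCP)


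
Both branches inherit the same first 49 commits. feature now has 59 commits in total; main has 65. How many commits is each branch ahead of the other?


Common ancestor: commit #49
feature commits after divergence: 59 - 49 = 10
main commits after divergence: 65 - 49 = 16
feature is 10 commits ahead of main
main is 16 commits ahead of feature

feature ahead: 10, main ahead: 16


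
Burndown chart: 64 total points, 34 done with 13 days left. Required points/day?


Formula: Required rate = Remaining points / Days left
Remaining = 64 - 34 = 30 points
Required rate = 30 / 13 = 2.31 points/day

2.31 points/day


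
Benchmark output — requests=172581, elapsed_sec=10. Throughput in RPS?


Formula: throughput = requests / seconds
throughput = 172581 / 10
throughput = 17258.1 requests/second

17258.1 requests/second


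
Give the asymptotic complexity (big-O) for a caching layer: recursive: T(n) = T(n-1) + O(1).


Reasoning: linear recursion with constant work per frame
Complexity: O(n)

O(n)


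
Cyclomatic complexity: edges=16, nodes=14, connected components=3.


Formula: V(G) = E - N + 2P
V(G) = 16 - 14 + 2*3
V(G) = 2 + 6
V(G) = 8

8


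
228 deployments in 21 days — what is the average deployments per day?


Formula: deployments per day = releases / days
= 228 / 21
= 10.857 deploys/day
(equivalently, 76.0 deploys/week)

10.857 deploys/day


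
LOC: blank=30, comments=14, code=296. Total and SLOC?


Total LOC = blank + comment + code
Total LOC = 30 + 14 + 296 = 340
SLOC (source only) = code = 296

Total LOC: 340, SLOC: 296


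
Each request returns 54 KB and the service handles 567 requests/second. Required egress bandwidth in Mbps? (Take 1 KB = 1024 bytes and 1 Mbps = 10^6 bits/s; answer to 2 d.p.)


Formula: Mbps = payload_bytes * RPS * 8 / 1e6
Payload per request = 54 KB = 54 * 1024 = 55296 bytes
Total bytes/sec = 55296 * 567 = 31352832
Total bits/sec = 31352832 * 8 = 250822656
Mbps = 250822656 / 1e6 = 250.82

250.82 Mbps


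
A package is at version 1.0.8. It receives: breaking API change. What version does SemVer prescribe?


Current: 1.0.8
Change category: 'breaking API change' → major bump
SemVer rule: major bump → increment MAJOR, reset MINOR and PATCH to 0
New: 2.0.0

2.0.0


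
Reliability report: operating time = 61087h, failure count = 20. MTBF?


Formula: MTBF = Total operating time / Number of failures
MTBF = 61087 / 20
MTBF = 3054.35 hours

3054.35 hours


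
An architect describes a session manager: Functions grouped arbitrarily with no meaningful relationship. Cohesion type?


Reasoning: Worst: random grouping
Type: Coincidental cohesion

Coincidental cohesion


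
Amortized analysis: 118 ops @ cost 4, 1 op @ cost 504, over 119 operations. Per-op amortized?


Formula: Amortized cost = Total cost / Operations
Total cost = (118 * 4) + (1 * 504)
Total cost = 472 + 504 = 976
Amortized = 976 / 119 = 8.2017

8.2017


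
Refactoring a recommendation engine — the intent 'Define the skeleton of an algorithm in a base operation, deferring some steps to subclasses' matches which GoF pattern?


This matches the Template Method pattern

Template Method


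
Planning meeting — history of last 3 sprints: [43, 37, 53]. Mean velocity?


Formula: Avg velocity = Total points / Number of sprints
Points: [43, 37, 53]
Sum = 43 + 37 + 53 = 133
Avg velocity = 133 / 3 = 44.33 points/sprint

44.33 points/sprint


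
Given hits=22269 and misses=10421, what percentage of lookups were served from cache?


Formula: hit rate = hits / (hits + misses) * 100
hit rate = 22269 / (22269 + 10421) * 100
hit rate = 22269 / 32690 * 100
hit rate = 68.12%

68.12%


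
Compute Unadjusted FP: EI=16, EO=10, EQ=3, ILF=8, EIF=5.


UFP = EI*4 + EO*5 + EQ*4 + ILF*10 + EIF*7
UFP = 16*4 + 10*5 + 3*4 + 8*10 + 5*7
UFP = 64 + 50 + 12 + 80 + 35
UFP = 241

241


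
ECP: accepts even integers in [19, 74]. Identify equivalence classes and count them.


Constraint: even integers in [19, 74]
Class 1: x < 19 — out-of-range invalid
Class 2: x in [19,74] but odd — wrong type invalid
Class 3: x in [19,74] and even — valid
Class 4: x > 74 — out-of-range invalid
Total equivalence classes: 4

4 equivalence classes


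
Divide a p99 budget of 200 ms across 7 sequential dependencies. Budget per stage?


Formula: per_stage = total_budget / stages
per_stage = 200 / 7
per_stage = 28.57 ms

28.57 ms


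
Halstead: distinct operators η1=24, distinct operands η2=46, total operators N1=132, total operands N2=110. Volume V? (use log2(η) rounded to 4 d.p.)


Formula: V = N * log2(η), where N = N1 + N2 and η = η1 + η2
η = 24 + 46 = 70
N = 132 + 110 = 242
log2(70) ≈ 6.1293
V = 242 * 6.1293 = 1483.29

1483.29


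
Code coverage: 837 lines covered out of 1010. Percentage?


Coverage = covered / total * 100
Coverage = 837 / 1010 * 100
Coverage = 82.87%

82.87%


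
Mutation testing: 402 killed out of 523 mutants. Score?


Mutation score = killed / total * 100
Mutation score = 402 / 523 * 100
Mutation score = 76.86%

76.86%


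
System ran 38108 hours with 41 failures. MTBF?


Formula: MTBF = Total operating time / Number of failures
MTBF = 38108 / 41
MTBF = 929.46 hours

929.46 hours


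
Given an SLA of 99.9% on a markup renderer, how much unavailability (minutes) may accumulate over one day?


Formula: allowed downtime = period * (100 - SLA) / 100
Period (day) = 1440 minutes
Unavailability fraction = (100 - 99.9) / 100
Allowed downtime = 1440 * (100 - 99.9) / 100
Allowed downtime = 1.44 minutes

1.44 minutes


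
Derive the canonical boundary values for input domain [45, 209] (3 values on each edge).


Range: [45, 209]
Boundaries: just below min, min, min+1, max-1, max, just above max
Values: [44, 45, 46, 208, 209, 210]

[44, 45, 46, 208, 209, 210]


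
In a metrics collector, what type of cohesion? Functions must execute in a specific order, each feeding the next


Reasoning: Output of one is input to next
Type: Sequential cohesion

Sequential cohesion


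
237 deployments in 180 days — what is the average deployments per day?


Formula: deployments per day = releases / days
= 237 / 180
= 1.317 deploys/day
(equivalently, 9.22 deploys/week)

1.317 deploys/day


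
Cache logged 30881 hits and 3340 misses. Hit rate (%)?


Formula: hit rate = hits / (hits + misses) * 100
hit rate = 30881 / (30881 + 3340) * 100
hit rate = 30881 / 34221 * 100
hit rate = 90.24%

90.24%


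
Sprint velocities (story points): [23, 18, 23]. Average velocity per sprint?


Formula: Avg velocity = Total points / Number of sprints
Points: [23, 18, 23]
Sum = 23 + 18 + 23 = 64
Avg velocity = 64 / 3 = 21.33 points/sprint

21.33 points/sprint


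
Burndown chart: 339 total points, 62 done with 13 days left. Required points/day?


Formula: Required rate = Remaining points / Days left
Remaining = 339 - 62 = 277 points
Required rate = 277 / 13 = 21.31 points/day

21.31 points/day


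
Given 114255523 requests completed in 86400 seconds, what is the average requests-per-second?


Formula: throughput = requests / seconds
throughput = 114255523 / 86400
throughput = 1322.4 requests/second

1322.4 requests/second


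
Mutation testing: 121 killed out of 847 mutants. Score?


Mutation score = killed / total * 100
Mutation score = 121 / 847 * 100
Mutation score = 14.29%

14.29%


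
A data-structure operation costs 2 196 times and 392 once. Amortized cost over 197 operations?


Formula: Amortized cost = Total cost / Operations
Total cost = (196 * 2) + (1 * 392)
Total cost = 392 + 392 = 784
Amortized = 784 / 197 = 3.9797

3.9797


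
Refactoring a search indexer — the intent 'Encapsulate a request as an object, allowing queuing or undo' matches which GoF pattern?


This matches the Command pattern

Command


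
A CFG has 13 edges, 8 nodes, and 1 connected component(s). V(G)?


Formula: V(G) = E - N + 2P
V(G) = 13 - 8 + 2*1
V(G) = 5 + 2
V(G) = 7

7


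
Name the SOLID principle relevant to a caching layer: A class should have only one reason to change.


This describes the Single Responsibility Principle (SRP)

Single Responsibility Principle (SRP)


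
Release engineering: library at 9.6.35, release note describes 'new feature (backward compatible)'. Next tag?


Current: 9.6.35
Change category: 'new feature (backward compatible)' → minor bump
SemVer rule: minor bump → increment MINOR, reset PATCH to 0 (MAJOR unchanged)
New: 9.7.0

9.7.0


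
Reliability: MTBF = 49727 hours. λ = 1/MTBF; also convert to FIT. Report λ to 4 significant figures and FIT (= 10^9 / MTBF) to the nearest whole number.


Formula: λ = 1 / MTBF; FIT = λ × 1e9 = 1e9 / MTBF
λ = 1 / 49727 ≈ 2.011e-05 failures/hour
FIT = 1e9 / 49727 ≈ 20110 failures per 1e9 hours (nearest whole number)

λ = 2.011e-05 /h, FIT = 20110


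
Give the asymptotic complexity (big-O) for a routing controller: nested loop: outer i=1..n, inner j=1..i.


Reasoning: triangle: n(n+1)/2 ~ n^2/2
Complexity: O(n^2)

O(n^2)


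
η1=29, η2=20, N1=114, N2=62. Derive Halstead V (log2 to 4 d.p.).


Formula: V = N * log2(η), where N = N1 + N2 and η = η1 + η2
η = 29 + 20 = 49
N = 114 + 62 = 176
log2(49) ≈ 5.6147
V = 176 * 5.6147 = 988.19

988.19


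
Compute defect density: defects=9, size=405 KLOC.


Defect density = defects / KLOC
Defect density = 9 / 405
Defect density = 0.022 defects/KLOC

0.022 defects/KLOC


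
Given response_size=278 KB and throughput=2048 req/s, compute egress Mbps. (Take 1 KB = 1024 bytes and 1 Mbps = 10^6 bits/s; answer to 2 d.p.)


Formula: Mbps = payload_bytes * RPS * 8 / 1e6
Payload per request = 278 KB = 278 * 1024 = 284672 bytes
Total bytes/sec = 284672 * 2048 = 583008256
Total bits/sec = 583008256 * 8 = 4664066048
Mbps = 4664066048 / 1e6 = 4664.07

4664.07 Mbps


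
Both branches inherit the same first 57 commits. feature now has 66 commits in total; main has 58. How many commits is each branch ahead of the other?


Common ancestor: commit #57
feature commits after divergence: 66 - 57 = 9
main commits after divergence: 58 - 57 = 1
feature is 9 commits ahead of main
main is 1 commits ahead of feature

feature ahead: 9, main ahead: 1


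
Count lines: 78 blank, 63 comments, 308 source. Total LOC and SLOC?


Total LOC = blank + comment + code
Total LOC = 78 + 63 + 308 = 449
SLOC (source only) = code = 308

Total LOC: 449, SLOC: 308


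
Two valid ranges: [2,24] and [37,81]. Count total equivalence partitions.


Valid ranges: [2,24] and [37,81]
Class 1: x < 2 — invalid
Class 2: 2 ≤ x ≤ 24 — valid
Class 3: 24 < x < 37 — invalid (gap between ranges)
Class 4: 37 ≤ x ≤ 81 — valid
Class 5: x > 81 — invalid
Total equivalence classes: 5

5 equivalence classes


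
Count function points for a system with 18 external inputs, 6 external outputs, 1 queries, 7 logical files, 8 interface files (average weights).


UFP = EI*4 + EO*5 + EQ*4 + ILF*10 + EIF*7
UFP = 18*4 + 6*5 + 1*4 + 7*10 + 8*7
UFP = 72 + 30 + 4 + 70 + 56
UFP = 232

232
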